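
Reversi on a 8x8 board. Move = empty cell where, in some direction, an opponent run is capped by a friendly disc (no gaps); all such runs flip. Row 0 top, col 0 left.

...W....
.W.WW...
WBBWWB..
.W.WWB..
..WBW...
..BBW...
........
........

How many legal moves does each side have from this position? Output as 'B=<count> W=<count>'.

-- B to move --
(0,0): flips 1 -> legal
(0,1): flips 1 -> legal
(0,2): flips 2 -> legal
(0,4): flips 1 -> legal
(0,5): no bracket -> illegal
(1,0): no bracket -> illegal
(1,2): no bracket -> illegal
(1,5): no bracket -> illegal
(3,0): no bracket -> illegal
(3,2): flips 3 -> legal
(4,0): flips 1 -> legal
(4,1): flips 2 -> legal
(4,5): flips 1 -> legal
(5,1): no bracket -> illegal
(5,5): flips 3 -> legal
(6,3): no bracket -> illegal
(6,4): no bracket -> illegal
(6,5): flips 1 -> legal
B mobility = 10
-- W to move --
(1,0): no bracket -> illegal
(1,2): no bracket -> illegal
(1,5): no bracket -> illegal
(1,6): flips 1 -> legal
(2,6): flips 2 -> legal
(3,0): no bracket -> illegal
(3,2): flips 1 -> legal
(3,6): flips 2 -> legal
(4,1): no bracket -> illegal
(4,5): no bracket -> illegal
(4,6): flips 1 -> legal
(5,1): flips 2 -> legal
(6,1): flips 2 -> legal
(6,2): flips 2 -> legal
(6,3): flips 2 -> legal
(6,4): flips 1 -> legal
W mobility = 10

Answer: B=10 W=10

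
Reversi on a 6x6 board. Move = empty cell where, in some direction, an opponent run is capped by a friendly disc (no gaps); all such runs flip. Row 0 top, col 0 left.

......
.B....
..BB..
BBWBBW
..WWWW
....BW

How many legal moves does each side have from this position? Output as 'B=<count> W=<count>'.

-- B to move --
(2,1): flips 2 -> legal
(2,4): no bracket -> illegal
(2,5): no bracket -> illegal
(4,1): flips 1 -> legal
(5,1): flips 1 -> legal
(5,2): flips 3 -> legal
(5,3): flips 2 -> legal
B mobility = 5
-- W to move --
(0,0): flips 3 -> legal
(0,1): no bracket -> illegal
(0,2): no bracket -> illegal
(1,0): no bracket -> illegal
(1,2): flips 3 -> legal
(1,3): flips 2 -> legal
(1,4): flips 1 -> legal
(2,0): flips 1 -> legal
(2,1): no bracket -> illegal
(2,4): flips 2 -> legal
(2,5): flips 1 -> legal
(4,0): no bracket -> illegal
(4,1): no bracket -> illegal
(5,3): flips 1 -> legal
W mobility = 8

Answer: B=5 W=8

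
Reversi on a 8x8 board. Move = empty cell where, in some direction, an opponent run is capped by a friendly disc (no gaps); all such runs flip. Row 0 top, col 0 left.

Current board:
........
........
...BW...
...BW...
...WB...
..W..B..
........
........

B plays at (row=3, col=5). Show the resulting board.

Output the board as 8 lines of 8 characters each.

Place B at (3,5); scan 8 dirs for brackets.
Dir NW: opp run (2,4), next='.' -> no flip
Dir N: first cell '.' (not opp) -> no flip
Dir NE: first cell '.' (not opp) -> no flip
Dir W: opp run (3,4) capped by B -> flip
Dir E: first cell '.' (not opp) -> no flip
Dir SW: first cell 'B' (not opp) -> no flip
Dir S: first cell '.' (not opp) -> no flip
Dir SE: first cell '.' (not opp) -> no flip
All flips: (3,4)

Answer: ........
........
...BW...
...BBB..
...WB...
..W..B..
........
........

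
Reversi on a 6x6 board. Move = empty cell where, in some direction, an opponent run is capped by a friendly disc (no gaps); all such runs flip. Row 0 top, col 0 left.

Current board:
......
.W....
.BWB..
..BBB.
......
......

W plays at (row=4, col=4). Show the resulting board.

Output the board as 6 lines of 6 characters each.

Answer: ......
.W....
.BWB..
..BWB.
....W.
......

Derivation:
Place W at (4,4); scan 8 dirs for brackets.
Dir NW: opp run (3,3) capped by W -> flip
Dir N: opp run (3,4), next='.' -> no flip
Dir NE: first cell '.' (not opp) -> no flip
Dir W: first cell '.' (not opp) -> no flip
Dir E: first cell '.' (not opp) -> no flip
Dir SW: first cell '.' (not opp) -> no flip
Dir S: first cell '.' (not opp) -> no flip
Dir SE: first cell '.' (not opp) -> no flip
All flips: (3,3)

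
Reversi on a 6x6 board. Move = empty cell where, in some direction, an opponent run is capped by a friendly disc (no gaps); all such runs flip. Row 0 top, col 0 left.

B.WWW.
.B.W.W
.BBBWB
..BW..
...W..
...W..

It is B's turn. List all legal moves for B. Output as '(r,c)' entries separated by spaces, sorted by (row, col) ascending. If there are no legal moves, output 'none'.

(0,1): no bracket -> illegal
(0,5): flips 1 -> legal
(1,2): no bracket -> illegal
(1,4): no bracket -> illegal
(3,4): flips 1 -> legal
(3,5): no bracket -> illegal
(4,2): no bracket -> illegal
(4,4): flips 1 -> legal
(5,2): no bracket -> illegal
(5,4): flips 1 -> legal

Answer: (0,5) (3,4) (4,4) (5,4)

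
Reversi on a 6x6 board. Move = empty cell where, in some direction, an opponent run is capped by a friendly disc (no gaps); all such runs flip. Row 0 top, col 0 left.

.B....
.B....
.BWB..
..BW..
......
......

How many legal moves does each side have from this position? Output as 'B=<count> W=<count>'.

-- B to move --
(1,2): flips 1 -> legal
(1,3): no bracket -> illegal
(2,4): no bracket -> illegal
(3,1): no bracket -> illegal
(3,4): flips 1 -> legal
(4,2): no bracket -> illegal
(4,3): flips 1 -> legal
(4,4): flips 2 -> legal
B mobility = 4
-- W to move --
(0,0): flips 1 -> legal
(0,2): no bracket -> illegal
(1,0): no bracket -> illegal
(1,2): no bracket -> illegal
(1,3): flips 1 -> legal
(1,4): no bracket -> illegal
(2,0): flips 1 -> legal
(2,4): flips 1 -> legal
(3,0): no bracket -> illegal
(3,1): flips 1 -> legal
(3,4): no bracket -> illegal
(4,1): no bracket -> illegal
(4,2): flips 1 -> legal
(4,3): no bracket -> illegal
W mobility = 6

Answer: B=4 W=6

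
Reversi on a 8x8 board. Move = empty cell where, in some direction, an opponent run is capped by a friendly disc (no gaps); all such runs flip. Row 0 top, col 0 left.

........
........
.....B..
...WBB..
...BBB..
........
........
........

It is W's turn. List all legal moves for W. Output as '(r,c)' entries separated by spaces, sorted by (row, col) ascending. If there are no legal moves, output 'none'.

Answer: (3,6) (5,3) (5,5)

Derivation:
(1,4): no bracket -> illegal
(1,5): no bracket -> illegal
(1,6): no bracket -> illegal
(2,3): no bracket -> illegal
(2,4): no bracket -> illegal
(2,6): no bracket -> illegal
(3,2): no bracket -> illegal
(3,6): flips 2 -> legal
(4,2): no bracket -> illegal
(4,6): no bracket -> illegal
(5,2): no bracket -> illegal
(5,3): flips 1 -> legal
(5,4): no bracket -> illegal
(5,5): flips 1 -> legal
(5,6): no bracket -> illegal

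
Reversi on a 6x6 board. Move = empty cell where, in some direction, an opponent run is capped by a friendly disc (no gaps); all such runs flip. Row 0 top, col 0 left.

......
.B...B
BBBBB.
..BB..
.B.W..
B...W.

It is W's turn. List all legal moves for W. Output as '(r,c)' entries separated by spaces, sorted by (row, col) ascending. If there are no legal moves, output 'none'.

(0,0): no bracket -> illegal
(0,1): no bracket -> illegal
(0,2): no bracket -> illegal
(0,4): no bracket -> illegal
(0,5): no bracket -> illegal
(1,0): flips 2 -> legal
(1,2): no bracket -> illegal
(1,3): flips 2 -> legal
(1,4): no bracket -> illegal
(2,5): no bracket -> illegal
(3,0): no bracket -> illegal
(3,1): no bracket -> illegal
(3,4): no bracket -> illegal
(3,5): no bracket -> illegal
(4,0): no bracket -> illegal
(4,2): no bracket -> illegal
(4,4): no bracket -> illegal
(5,1): no bracket -> illegal
(5,2): no bracket -> illegal

Answer: (1,0) (1,3)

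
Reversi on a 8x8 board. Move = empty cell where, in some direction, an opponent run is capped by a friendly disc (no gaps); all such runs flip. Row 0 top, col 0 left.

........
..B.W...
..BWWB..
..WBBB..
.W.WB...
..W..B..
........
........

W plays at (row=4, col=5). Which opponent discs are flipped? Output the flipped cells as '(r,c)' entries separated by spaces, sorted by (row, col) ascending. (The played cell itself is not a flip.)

Answer: (3,4) (4,4)

Derivation:
Dir NW: opp run (3,4) capped by W -> flip
Dir N: opp run (3,5) (2,5), next='.' -> no flip
Dir NE: first cell '.' (not opp) -> no flip
Dir W: opp run (4,4) capped by W -> flip
Dir E: first cell '.' (not opp) -> no flip
Dir SW: first cell '.' (not opp) -> no flip
Dir S: opp run (5,5), next='.' -> no flip
Dir SE: first cell '.' (not opp) -> no flip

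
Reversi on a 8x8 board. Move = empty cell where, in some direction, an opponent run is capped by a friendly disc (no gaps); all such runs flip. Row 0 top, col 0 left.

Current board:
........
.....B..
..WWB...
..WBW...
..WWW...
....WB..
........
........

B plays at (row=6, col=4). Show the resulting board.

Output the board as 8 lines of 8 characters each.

Place B at (6,4); scan 8 dirs for brackets.
Dir NW: first cell '.' (not opp) -> no flip
Dir N: opp run (5,4) (4,4) (3,4) capped by B -> flip
Dir NE: first cell 'B' (not opp) -> no flip
Dir W: first cell '.' (not opp) -> no flip
Dir E: first cell '.' (not opp) -> no flip
Dir SW: first cell '.' (not opp) -> no flip
Dir S: first cell '.' (not opp) -> no flip
Dir SE: first cell '.' (not opp) -> no flip
All flips: (3,4) (4,4) (5,4)

Answer: ........
.....B..
..WWB...
..WBB...
..WWB...
....BB..
....B...
........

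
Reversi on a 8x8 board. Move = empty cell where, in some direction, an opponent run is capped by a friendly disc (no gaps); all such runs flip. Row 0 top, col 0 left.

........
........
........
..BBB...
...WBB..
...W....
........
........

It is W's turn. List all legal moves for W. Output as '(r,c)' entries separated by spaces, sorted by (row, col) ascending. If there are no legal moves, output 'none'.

Answer: (2,1) (2,3) (2,5) (3,5) (4,6)

Derivation:
(2,1): flips 1 -> legal
(2,2): no bracket -> illegal
(2,3): flips 1 -> legal
(2,4): no bracket -> illegal
(2,5): flips 1 -> legal
(3,1): no bracket -> illegal
(3,5): flips 1 -> legal
(3,6): no bracket -> illegal
(4,1): no bracket -> illegal
(4,2): no bracket -> illegal
(4,6): flips 2 -> legal
(5,4): no bracket -> illegal
(5,5): no bracket -> illegal
(5,6): no bracket -> illegal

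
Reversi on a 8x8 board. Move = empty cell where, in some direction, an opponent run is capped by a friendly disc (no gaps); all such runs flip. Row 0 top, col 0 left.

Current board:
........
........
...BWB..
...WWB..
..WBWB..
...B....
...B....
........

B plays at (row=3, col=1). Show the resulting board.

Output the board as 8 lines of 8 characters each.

Answer: ........
........
...BWB..
.B.WWB..
..BBWB..
...B....
...B....
........

Derivation:
Place B at (3,1); scan 8 dirs for brackets.
Dir NW: first cell '.' (not opp) -> no flip
Dir N: first cell '.' (not opp) -> no flip
Dir NE: first cell '.' (not opp) -> no flip
Dir W: first cell '.' (not opp) -> no flip
Dir E: first cell '.' (not opp) -> no flip
Dir SW: first cell '.' (not opp) -> no flip
Dir S: first cell '.' (not opp) -> no flip
Dir SE: opp run (4,2) capped by B -> flip
All flips: (4,2)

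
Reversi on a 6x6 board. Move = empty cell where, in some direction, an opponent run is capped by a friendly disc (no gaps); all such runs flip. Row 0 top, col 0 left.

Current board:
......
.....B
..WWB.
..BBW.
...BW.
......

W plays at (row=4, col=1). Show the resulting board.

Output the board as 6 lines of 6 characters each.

Answer: ......
.....B
..WWB.
..WBW.
.W.BW.
......

Derivation:
Place W at (4,1); scan 8 dirs for brackets.
Dir NW: first cell '.' (not opp) -> no flip
Dir N: first cell '.' (not opp) -> no flip
Dir NE: opp run (3,2) capped by W -> flip
Dir W: first cell '.' (not opp) -> no flip
Dir E: first cell '.' (not opp) -> no flip
Dir SW: first cell '.' (not opp) -> no flip
Dir S: first cell '.' (not opp) -> no flip
Dir SE: first cell '.' (not opp) -> no flip
All flips: (3,2)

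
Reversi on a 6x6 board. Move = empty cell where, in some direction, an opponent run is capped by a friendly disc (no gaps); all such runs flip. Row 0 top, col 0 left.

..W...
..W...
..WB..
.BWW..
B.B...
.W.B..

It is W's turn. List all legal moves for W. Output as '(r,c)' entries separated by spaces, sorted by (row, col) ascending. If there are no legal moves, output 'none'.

(1,3): flips 1 -> legal
(1,4): flips 1 -> legal
(2,0): no bracket -> illegal
(2,1): no bracket -> illegal
(2,4): flips 1 -> legal
(3,0): flips 1 -> legal
(3,4): flips 1 -> legal
(4,1): no bracket -> illegal
(4,3): no bracket -> illegal
(4,4): no bracket -> illegal
(5,0): no bracket -> illegal
(5,2): flips 1 -> legal
(5,4): no bracket -> illegal

Answer: (1,3) (1,4) (2,4) (3,0) (3,4) (5,2)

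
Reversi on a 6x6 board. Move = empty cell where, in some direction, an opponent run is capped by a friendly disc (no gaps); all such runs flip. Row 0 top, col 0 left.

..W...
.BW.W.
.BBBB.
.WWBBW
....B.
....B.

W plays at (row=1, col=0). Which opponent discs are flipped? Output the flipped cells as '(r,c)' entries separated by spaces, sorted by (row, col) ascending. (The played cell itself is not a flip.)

Answer: (1,1) (2,1)

Derivation:
Dir NW: edge -> no flip
Dir N: first cell '.' (not opp) -> no flip
Dir NE: first cell '.' (not opp) -> no flip
Dir W: edge -> no flip
Dir E: opp run (1,1) capped by W -> flip
Dir SW: edge -> no flip
Dir S: first cell '.' (not opp) -> no flip
Dir SE: opp run (2,1) capped by W -> flip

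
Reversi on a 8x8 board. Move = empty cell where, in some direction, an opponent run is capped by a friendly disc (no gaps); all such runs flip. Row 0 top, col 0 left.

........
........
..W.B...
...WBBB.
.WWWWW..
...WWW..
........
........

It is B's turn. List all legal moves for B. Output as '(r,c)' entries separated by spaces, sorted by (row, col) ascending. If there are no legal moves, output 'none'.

Answer: (3,2) (5,1) (5,2) (5,6) (6,2) (6,3) (6,4) (6,5)

Derivation:
(1,1): no bracket -> illegal
(1,2): no bracket -> illegal
(1,3): no bracket -> illegal
(2,1): no bracket -> illegal
(2,3): no bracket -> illegal
(3,0): no bracket -> illegal
(3,1): no bracket -> illegal
(3,2): flips 1 -> legal
(4,0): no bracket -> illegal
(4,6): no bracket -> illegal
(5,0): no bracket -> illegal
(5,1): flips 2 -> legal
(5,2): flips 1 -> legal
(5,6): flips 1 -> legal
(6,2): flips 2 -> legal
(6,3): flips 2 -> legal
(6,4): flips 2 -> legal
(6,5): flips 2 -> legal
(6,6): no bracket -> illegal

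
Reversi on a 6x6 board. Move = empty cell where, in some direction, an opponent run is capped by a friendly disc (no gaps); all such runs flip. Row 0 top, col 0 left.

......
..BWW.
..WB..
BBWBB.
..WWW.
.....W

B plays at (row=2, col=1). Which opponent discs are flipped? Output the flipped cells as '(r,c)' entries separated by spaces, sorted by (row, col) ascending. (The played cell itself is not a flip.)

Answer: (2,2)

Derivation:
Dir NW: first cell '.' (not opp) -> no flip
Dir N: first cell '.' (not opp) -> no flip
Dir NE: first cell 'B' (not opp) -> no flip
Dir W: first cell '.' (not opp) -> no flip
Dir E: opp run (2,2) capped by B -> flip
Dir SW: first cell 'B' (not opp) -> no flip
Dir S: first cell 'B' (not opp) -> no flip
Dir SE: opp run (3,2) (4,3), next='.' -> no flip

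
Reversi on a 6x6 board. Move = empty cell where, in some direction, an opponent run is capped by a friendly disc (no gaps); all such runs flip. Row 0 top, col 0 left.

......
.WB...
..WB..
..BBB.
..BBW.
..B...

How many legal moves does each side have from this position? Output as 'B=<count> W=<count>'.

-- B to move --
(0,0): flips 2 -> legal
(0,1): no bracket -> illegal
(0,2): no bracket -> illegal
(1,0): flips 1 -> legal
(1,3): no bracket -> illegal
(2,0): no bracket -> illegal
(2,1): flips 1 -> legal
(3,1): no bracket -> illegal
(3,5): no bracket -> illegal
(4,5): flips 1 -> legal
(5,3): no bracket -> illegal
(5,4): flips 1 -> legal
(5,5): flips 1 -> legal
B mobility = 6
-- W to move --
(0,1): no bracket -> illegal
(0,2): flips 1 -> legal
(0,3): no bracket -> illegal
(1,3): flips 1 -> legal
(1,4): no bracket -> illegal
(2,1): no bracket -> illegal
(2,4): flips 2 -> legal
(2,5): no bracket -> illegal
(3,1): no bracket -> illegal
(3,5): no bracket -> illegal
(4,1): flips 2 -> legal
(4,5): no bracket -> illegal
(5,1): no bracket -> illegal
(5,3): no bracket -> illegal
(5,4): no bracket -> illegal
W mobility = 4

Answer: B=6 W=4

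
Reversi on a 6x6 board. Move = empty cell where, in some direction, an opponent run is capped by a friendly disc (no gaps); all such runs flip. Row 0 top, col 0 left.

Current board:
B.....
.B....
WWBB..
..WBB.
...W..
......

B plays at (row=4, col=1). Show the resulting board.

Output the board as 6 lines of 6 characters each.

Answer: B.....
.B....
WWBB..
..BBB.
.B.W..
......

Derivation:
Place B at (4,1); scan 8 dirs for brackets.
Dir NW: first cell '.' (not opp) -> no flip
Dir N: first cell '.' (not opp) -> no flip
Dir NE: opp run (3,2) capped by B -> flip
Dir W: first cell '.' (not opp) -> no flip
Dir E: first cell '.' (not opp) -> no flip
Dir SW: first cell '.' (not opp) -> no flip
Dir S: first cell '.' (not opp) -> no flip
Dir SE: first cell '.' (not opp) -> no flip
All flips: (3,2)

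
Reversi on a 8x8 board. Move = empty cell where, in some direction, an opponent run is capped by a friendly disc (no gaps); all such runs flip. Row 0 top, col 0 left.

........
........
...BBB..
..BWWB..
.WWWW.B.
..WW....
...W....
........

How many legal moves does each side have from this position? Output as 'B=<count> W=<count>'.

-- B to move --
(2,2): no bracket -> illegal
(3,0): no bracket -> illegal
(3,1): no bracket -> illegal
(4,0): no bracket -> illegal
(4,5): flips 1 -> legal
(5,0): flips 1 -> legal
(5,1): flips 2 -> legal
(5,4): flips 3 -> legal
(5,5): no bracket -> illegal
(6,1): flips 3 -> legal
(6,2): flips 4 -> legal
(6,4): no bracket -> illegal
(7,2): no bracket -> illegal
(7,3): flips 4 -> legal
(7,4): no bracket -> illegal
B mobility = 7
-- W to move --
(1,2): flips 1 -> legal
(1,3): flips 1 -> legal
(1,4): flips 3 -> legal
(1,5): flips 1 -> legal
(1,6): flips 1 -> legal
(2,1): flips 1 -> legal
(2,2): flips 1 -> legal
(2,6): flips 1 -> legal
(3,1): flips 1 -> legal
(3,6): flips 1 -> legal
(3,7): no bracket -> illegal
(4,5): no bracket -> illegal
(4,7): no bracket -> illegal
(5,5): no bracket -> illegal
(5,6): no bracket -> illegal
(5,7): no bracket -> illegal
W mobility = 10

Answer: B=7 W=10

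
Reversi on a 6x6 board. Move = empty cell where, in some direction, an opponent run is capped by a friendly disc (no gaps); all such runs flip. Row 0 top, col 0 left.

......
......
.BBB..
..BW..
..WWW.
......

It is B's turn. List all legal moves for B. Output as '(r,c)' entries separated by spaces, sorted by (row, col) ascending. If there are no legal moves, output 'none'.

(2,4): no bracket -> illegal
(3,1): no bracket -> illegal
(3,4): flips 1 -> legal
(3,5): no bracket -> illegal
(4,1): no bracket -> illegal
(4,5): no bracket -> illegal
(5,1): no bracket -> illegal
(5,2): flips 1 -> legal
(5,3): flips 2 -> legal
(5,4): flips 1 -> legal
(5,5): flips 2 -> legal

Answer: (3,4) (5,2) (5,3) (5,4) (5,5)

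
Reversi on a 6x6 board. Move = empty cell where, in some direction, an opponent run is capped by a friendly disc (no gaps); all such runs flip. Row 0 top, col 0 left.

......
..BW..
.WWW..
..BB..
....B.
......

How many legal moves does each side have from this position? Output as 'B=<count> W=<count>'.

Answer: B=6 W=8

Derivation:
-- B to move --
(0,2): no bracket -> illegal
(0,3): flips 2 -> legal
(0,4): no bracket -> illegal
(1,0): flips 1 -> legal
(1,1): flips 1 -> legal
(1,4): flips 2 -> legal
(2,0): no bracket -> illegal
(2,4): no bracket -> illegal
(3,0): flips 1 -> legal
(3,1): no bracket -> illegal
(3,4): flips 1 -> legal
B mobility = 6
-- W to move --
(0,1): flips 1 -> legal
(0,2): flips 1 -> legal
(0,3): flips 1 -> legal
(1,1): flips 1 -> legal
(2,4): no bracket -> illegal
(3,1): no bracket -> illegal
(3,4): no bracket -> illegal
(3,5): no bracket -> illegal
(4,1): flips 1 -> legal
(4,2): flips 1 -> legal
(4,3): flips 2 -> legal
(4,5): no bracket -> illegal
(5,3): no bracket -> illegal
(5,4): no bracket -> illegal
(5,5): flips 2 -> legal
W mobility = 8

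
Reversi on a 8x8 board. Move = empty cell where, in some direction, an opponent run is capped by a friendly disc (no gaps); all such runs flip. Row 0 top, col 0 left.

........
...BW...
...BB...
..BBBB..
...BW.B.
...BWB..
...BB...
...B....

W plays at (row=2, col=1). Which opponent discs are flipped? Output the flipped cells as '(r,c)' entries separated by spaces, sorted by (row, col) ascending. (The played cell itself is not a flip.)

Dir NW: first cell '.' (not opp) -> no flip
Dir N: first cell '.' (not opp) -> no flip
Dir NE: first cell '.' (not opp) -> no flip
Dir W: first cell '.' (not opp) -> no flip
Dir E: first cell '.' (not opp) -> no flip
Dir SW: first cell '.' (not opp) -> no flip
Dir S: first cell '.' (not opp) -> no flip
Dir SE: opp run (3,2) (4,3) capped by W -> flip

Answer: (3,2) (4,3)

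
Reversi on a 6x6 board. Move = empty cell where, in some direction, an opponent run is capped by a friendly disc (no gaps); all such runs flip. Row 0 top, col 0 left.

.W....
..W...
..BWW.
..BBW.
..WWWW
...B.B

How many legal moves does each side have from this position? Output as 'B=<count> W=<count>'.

Answer: B=10 W=4

Derivation:
-- B to move --
(0,0): no bracket -> illegal
(0,2): flips 1 -> legal
(0,3): no bracket -> illegal
(1,0): no bracket -> illegal
(1,1): no bracket -> illegal
(1,3): flips 1 -> legal
(1,4): flips 1 -> legal
(1,5): flips 1 -> legal
(2,1): no bracket -> illegal
(2,5): flips 2 -> legal
(3,1): flips 1 -> legal
(3,5): flips 3 -> legal
(4,1): no bracket -> illegal
(5,1): flips 1 -> legal
(5,2): flips 1 -> legal
(5,4): flips 1 -> legal
B mobility = 10
-- W to move --
(1,1): flips 2 -> legal
(1,3): no bracket -> illegal
(2,1): flips 2 -> legal
(3,1): flips 2 -> legal
(4,1): flips 1 -> legal
(5,2): no bracket -> illegal
(5,4): no bracket -> illegal
W mobility = 4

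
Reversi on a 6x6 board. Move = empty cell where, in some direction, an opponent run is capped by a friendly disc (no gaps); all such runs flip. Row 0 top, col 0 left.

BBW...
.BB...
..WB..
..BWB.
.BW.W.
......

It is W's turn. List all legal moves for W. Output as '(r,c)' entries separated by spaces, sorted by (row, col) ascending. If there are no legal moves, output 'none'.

Answer: (1,3) (2,0) (2,4) (3,1) (3,5) (4,0)

Derivation:
(0,3): no bracket -> illegal
(1,0): no bracket -> illegal
(1,3): flips 1 -> legal
(1,4): no bracket -> illegal
(2,0): flips 1 -> legal
(2,1): no bracket -> illegal
(2,4): flips 2 -> legal
(2,5): no bracket -> illegal
(3,0): no bracket -> illegal
(3,1): flips 1 -> legal
(3,5): flips 1 -> legal
(4,0): flips 1 -> legal
(4,3): no bracket -> illegal
(4,5): no bracket -> illegal
(5,0): no bracket -> illegal
(5,1): no bracket -> illegal
(5,2): no bracket -> illegal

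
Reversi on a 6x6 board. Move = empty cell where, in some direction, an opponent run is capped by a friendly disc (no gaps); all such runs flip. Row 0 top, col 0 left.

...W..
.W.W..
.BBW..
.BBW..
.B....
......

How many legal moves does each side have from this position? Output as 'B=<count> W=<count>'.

Answer: B=7 W=5

Derivation:
-- B to move --
(0,0): flips 1 -> legal
(0,1): flips 1 -> legal
(0,2): no bracket -> illegal
(0,4): flips 1 -> legal
(1,0): no bracket -> illegal
(1,2): no bracket -> illegal
(1,4): flips 1 -> legal
(2,0): no bracket -> illegal
(2,4): flips 1 -> legal
(3,4): flips 1 -> legal
(4,2): no bracket -> illegal
(4,3): no bracket -> illegal
(4,4): flips 1 -> legal
B mobility = 7
-- W to move --
(1,0): no bracket -> illegal
(1,2): no bracket -> illegal
(2,0): flips 2 -> legal
(3,0): flips 2 -> legal
(4,0): flips 2 -> legal
(4,2): no bracket -> illegal
(4,3): no bracket -> illegal
(5,0): flips 2 -> legal
(5,1): flips 3 -> legal
(5,2): no bracket -> illegal
W mobility = 5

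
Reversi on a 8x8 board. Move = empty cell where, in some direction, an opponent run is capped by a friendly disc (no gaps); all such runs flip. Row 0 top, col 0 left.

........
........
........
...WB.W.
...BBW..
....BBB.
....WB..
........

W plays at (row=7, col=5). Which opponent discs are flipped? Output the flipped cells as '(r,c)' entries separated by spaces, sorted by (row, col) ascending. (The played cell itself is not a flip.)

Dir NW: first cell 'W' (not opp) -> no flip
Dir N: opp run (6,5) (5,5) capped by W -> flip
Dir NE: first cell '.' (not opp) -> no flip
Dir W: first cell '.' (not opp) -> no flip
Dir E: first cell '.' (not opp) -> no flip
Dir SW: edge -> no flip
Dir S: edge -> no flip
Dir SE: edge -> no flip

Answer: (5,5) (6,5)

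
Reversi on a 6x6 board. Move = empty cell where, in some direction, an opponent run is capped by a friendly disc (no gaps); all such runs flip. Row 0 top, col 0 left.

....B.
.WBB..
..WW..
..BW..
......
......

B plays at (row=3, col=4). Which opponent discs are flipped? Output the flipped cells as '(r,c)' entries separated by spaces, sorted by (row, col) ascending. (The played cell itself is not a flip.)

Dir NW: opp run (2,3) capped by B -> flip
Dir N: first cell '.' (not opp) -> no flip
Dir NE: first cell '.' (not opp) -> no flip
Dir W: opp run (3,3) capped by B -> flip
Dir E: first cell '.' (not opp) -> no flip
Dir SW: first cell '.' (not opp) -> no flip
Dir S: first cell '.' (not opp) -> no flip
Dir SE: first cell '.' (not opp) -> no flip

Answer: (2,3) (3,3)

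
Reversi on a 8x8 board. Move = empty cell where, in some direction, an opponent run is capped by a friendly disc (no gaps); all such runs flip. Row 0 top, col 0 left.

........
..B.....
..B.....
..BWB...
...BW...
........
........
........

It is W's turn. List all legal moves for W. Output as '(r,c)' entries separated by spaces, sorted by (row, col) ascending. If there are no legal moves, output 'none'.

(0,1): no bracket -> illegal
(0,2): no bracket -> illegal
(0,3): no bracket -> illegal
(1,1): flips 1 -> legal
(1,3): no bracket -> illegal
(2,1): no bracket -> illegal
(2,3): no bracket -> illegal
(2,4): flips 1 -> legal
(2,5): no bracket -> illegal
(3,1): flips 1 -> legal
(3,5): flips 1 -> legal
(4,1): no bracket -> illegal
(4,2): flips 1 -> legal
(4,5): no bracket -> illegal
(5,2): no bracket -> illegal
(5,3): flips 1 -> legal
(5,4): no bracket -> illegal

Answer: (1,1) (2,4) (3,1) (3,5) (4,2) (5,3)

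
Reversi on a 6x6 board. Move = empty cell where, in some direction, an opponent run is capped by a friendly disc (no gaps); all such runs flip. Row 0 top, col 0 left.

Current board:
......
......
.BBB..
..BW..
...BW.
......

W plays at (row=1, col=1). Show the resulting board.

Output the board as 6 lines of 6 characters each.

Answer: ......
.W....
.BWB..
..BW..
...BW.
......

Derivation:
Place W at (1,1); scan 8 dirs for brackets.
Dir NW: first cell '.' (not opp) -> no flip
Dir N: first cell '.' (not opp) -> no flip
Dir NE: first cell '.' (not opp) -> no flip
Dir W: first cell '.' (not opp) -> no flip
Dir E: first cell '.' (not opp) -> no flip
Dir SW: first cell '.' (not opp) -> no flip
Dir S: opp run (2,1), next='.' -> no flip
Dir SE: opp run (2,2) capped by W -> flip
All flips: (2,2)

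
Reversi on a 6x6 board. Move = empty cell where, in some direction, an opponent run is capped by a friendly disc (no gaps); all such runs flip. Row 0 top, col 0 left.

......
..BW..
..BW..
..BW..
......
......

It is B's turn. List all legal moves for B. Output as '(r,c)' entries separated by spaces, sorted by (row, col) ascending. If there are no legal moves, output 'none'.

Answer: (0,4) (1,4) (2,4) (3,4) (4,4)

Derivation:
(0,2): no bracket -> illegal
(0,3): no bracket -> illegal
(0,4): flips 1 -> legal
(1,4): flips 2 -> legal
(2,4): flips 1 -> legal
(3,4): flips 2 -> legal
(4,2): no bracket -> illegal
(4,3): no bracket -> illegal
(4,4): flips 1 -> legal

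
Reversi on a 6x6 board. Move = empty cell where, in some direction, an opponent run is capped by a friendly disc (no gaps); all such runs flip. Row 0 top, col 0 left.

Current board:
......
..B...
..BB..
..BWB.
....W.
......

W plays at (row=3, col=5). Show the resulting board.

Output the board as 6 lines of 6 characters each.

Answer: ......
..B...
..BB..
..BWWW
....W.
......

Derivation:
Place W at (3,5); scan 8 dirs for brackets.
Dir NW: first cell '.' (not opp) -> no flip
Dir N: first cell '.' (not opp) -> no flip
Dir NE: edge -> no flip
Dir W: opp run (3,4) capped by W -> flip
Dir E: edge -> no flip
Dir SW: first cell 'W' (not opp) -> no flip
Dir S: first cell '.' (not opp) -> no flip
Dir SE: edge -> no flip
All flips: (3,4)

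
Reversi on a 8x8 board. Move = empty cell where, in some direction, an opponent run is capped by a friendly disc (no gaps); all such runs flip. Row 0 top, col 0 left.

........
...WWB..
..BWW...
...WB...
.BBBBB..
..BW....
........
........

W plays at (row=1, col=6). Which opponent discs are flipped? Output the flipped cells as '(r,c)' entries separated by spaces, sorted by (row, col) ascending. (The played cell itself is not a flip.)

Answer: (1,5)

Derivation:
Dir NW: first cell '.' (not opp) -> no flip
Dir N: first cell '.' (not opp) -> no flip
Dir NE: first cell '.' (not opp) -> no flip
Dir W: opp run (1,5) capped by W -> flip
Dir E: first cell '.' (not opp) -> no flip
Dir SW: first cell '.' (not opp) -> no flip
Dir S: first cell '.' (not opp) -> no flip
Dir SE: first cell '.' (not opp) -> no flip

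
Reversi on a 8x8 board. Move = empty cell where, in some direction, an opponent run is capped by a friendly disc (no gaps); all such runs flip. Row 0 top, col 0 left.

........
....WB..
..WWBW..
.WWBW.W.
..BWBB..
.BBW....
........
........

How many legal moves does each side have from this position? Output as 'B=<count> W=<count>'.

-- B to move --
(0,3): no bracket -> illegal
(0,4): flips 1 -> legal
(0,5): no bracket -> illegal
(1,1): flips 1 -> legal
(1,2): flips 4 -> legal
(1,3): flips 2 -> legal
(1,6): flips 3 -> legal
(2,0): flips 1 -> legal
(2,1): flips 2 -> legal
(2,6): flips 1 -> legal
(2,7): flips 1 -> legal
(3,0): flips 2 -> legal
(3,5): flips 2 -> legal
(3,7): no bracket -> illegal
(4,0): no bracket -> illegal
(4,1): no bracket -> illegal
(4,6): no bracket -> illegal
(4,7): no bracket -> illegal
(5,4): flips 1 -> legal
(6,2): flips 1 -> legal
(6,3): flips 2 -> legal
(6,4): flips 1 -> legal
B mobility = 15
-- W to move --
(0,4): no bracket -> illegal
(0,5): flips 1 -> legal
(0,6): no bracket -> illegal
(1,3): no bracket -> illegal
(1,6): flips 1 -> legal
(2,6): no bracket -> illegal
(3,5): flips 1 -> legal
(4,0): no bracket -> illegal
(4,1): flips 1 -> legal
(4,6): flips 2 -> legal
(5,0): flips 2 -> legal
(5,4): flips 2 -> legal
(5,5): flips 2 -> legal
(5,6): flips 1 -> legal
(6,0): no bracket -> illegal
(6,1): flips 1 -> legal
(6,2): flips 2 -> legal
(6,3): no bracket -> illegal
W mobility = 11

Answer: B=15 W=11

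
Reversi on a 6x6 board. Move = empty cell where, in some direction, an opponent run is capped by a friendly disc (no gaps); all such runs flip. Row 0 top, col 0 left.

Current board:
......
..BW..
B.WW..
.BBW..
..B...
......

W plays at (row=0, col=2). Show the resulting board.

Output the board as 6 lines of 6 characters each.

Place W at (0,2); scan 8 dirs for brackets.
Dir NW: edge -> no flip
Dir N: edge -> no flip
Dir NE: edge -> no flip
Dir W: first cell '.' (not opp) -> no flip
Dir E: first cell '.' (not opp) -> no flip
Dir SW: first cell '.' (not opp) -> no flip
Dir S: opp run (1,2) capped by W -> flip
Dir SE: first cell 'W' (not opp) -> no flip
All flips: (1,2)

Answer: ..W...
..WW..
B.WW..
.BBW..
..B...
......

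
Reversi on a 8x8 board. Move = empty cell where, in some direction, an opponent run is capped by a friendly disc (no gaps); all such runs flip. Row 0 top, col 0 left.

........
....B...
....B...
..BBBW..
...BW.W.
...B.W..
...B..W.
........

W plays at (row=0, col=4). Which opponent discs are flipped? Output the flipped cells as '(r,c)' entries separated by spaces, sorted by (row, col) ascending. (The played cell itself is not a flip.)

Dir NW: edge -> no flip
Dir N: edge -> no flip
Dir NE: edge -> no flip
Dir W: first cell '.' (not opp) -> no flip
Dir E: first cell '.' (not opp) -> no flip
Dir SW: first cell '.' (not opp) -> no flip
Dir S: opp run (1,4) (2,4) (3,4) capped by W -> flip
Dir SE: first cell '.' (not opp) -> no flip

Answer: (1,4) (2,4) (3,4)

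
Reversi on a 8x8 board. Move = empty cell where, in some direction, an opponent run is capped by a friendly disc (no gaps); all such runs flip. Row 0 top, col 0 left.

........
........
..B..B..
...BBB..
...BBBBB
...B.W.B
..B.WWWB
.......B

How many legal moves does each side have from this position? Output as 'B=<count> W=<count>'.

-- B to move --
(5,4): no bracket -> illegal
(5,6): no bracket -> illegal
(6,3): flips 3 -> legal
(7,3): flips 2 -> legal
(7,4): no bracket -> illegal
(7,5): flips 4 -> legal
(7,6): no bracket -> illegal
B mobility = 3
-- W to move --
(1,1): flips 3 -> legal
(1,2): no bracket -> illegal
(1,3): no bracket -> illegal
(1,4): no bracket -> illegal
(1,5): flips 3 -> legal
(1,6): no bracket -> illegal
(2,1): no bracket -> illegal
(2,3): no bracket -> illegal
(2,4): no bracket -> illegal
(2,6): no bracket -> illegal
(3,1): no bracket -> illegal
(3,2): no bracket -> illegal
(3,6): no bracket -> illegal
(3,7): flips 1 -> legal
(4,2): flips 1 -> legal
(5,1): no bracket -> illegal
(5,2): no bracket -> illegal
(5,4): no bracket -> illegal
(5,6): no bracket -> illegal
(6,1): no bracket -> illegal
(6,3): no bracket -> illegal
(7,1): no bracket -> illegal
(7,2): no bracket -> illegal
(7,3): no bracket -> illegal
(7,6): no bracket -> illegal
W mobility = 4

Answer: B=3 W=4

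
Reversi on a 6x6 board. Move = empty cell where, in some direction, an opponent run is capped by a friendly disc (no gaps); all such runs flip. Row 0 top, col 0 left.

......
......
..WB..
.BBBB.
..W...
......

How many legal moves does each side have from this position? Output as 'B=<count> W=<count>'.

Answer: B=7 W=4

Derivation:
-- B to move --
(1,1): flips 1 -> legal
(1,2): flips 1 -> legal
(1,3): flips 1 -> legal
(2,1): flips 1 -> legal
(4,1): no bracket -> illegal
(4,3): no bracket -> illegal
(5,1): flips 1 -> legal
(5,2): flips 1 -> legal
(5,3): flips 1 -> legal
B mobility = 7
-- W to move --
(1,2): no bracket -> illegal
(1,3): no bracket -> illegal
(1,4): no bracket -> illegal
(2,0): flips 1 -> legal
(2,1): no bracket -> illegal
(2,4): flips 2 -> legal
(2,5): no bracket -> illegal
(3,0): no bracket -> illegal
(3,5): no bracket -> illegal
(4,0): flips 1 -> legal
(4,1): no bracket -> illegal
(4,3): no bracket -> illegal
(4,4): flips 1 -> legal
(4,5): no bracket -> illegal
W mobility = 4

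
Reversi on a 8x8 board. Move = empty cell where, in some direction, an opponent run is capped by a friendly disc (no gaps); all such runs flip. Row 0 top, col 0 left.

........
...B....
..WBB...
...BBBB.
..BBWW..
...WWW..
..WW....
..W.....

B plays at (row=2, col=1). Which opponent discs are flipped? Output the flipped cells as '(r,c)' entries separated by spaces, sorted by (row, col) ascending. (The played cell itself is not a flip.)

Dir NW: first cell '.' (not opp) -> no flip
Dir N: first cell '.' (not opp) -> no flip
Dir NE: first cell '.' (not opp) -> no flip
Dir W: first cell '.' (not opp) -> no flip
Dir E: opp run (2,2) capped by B -> flip
Dir SW: first cell '.' (not opp) -> no flip
Dir S: first cell '.' (not opp) -> no flip
Dir SE: first cell '.' (not opp) -> no flip

Answer: (2,2)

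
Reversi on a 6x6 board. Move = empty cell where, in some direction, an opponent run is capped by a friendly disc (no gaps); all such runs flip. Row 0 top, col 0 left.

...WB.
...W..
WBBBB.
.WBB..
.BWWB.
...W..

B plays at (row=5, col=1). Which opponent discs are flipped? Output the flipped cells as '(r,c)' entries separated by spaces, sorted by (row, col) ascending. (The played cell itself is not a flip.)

Dir NW: first cell '.' (not opp) -> no flip
Dir N: first cell 'B' (not opp) -> no flip
Dir NE: opp run (4,2) capped by B -> flip
Dir W: first cell '.' (not opp) -> no flip
Dir E: first cell '.' (not opp) -> no flip
Dir SW: edge -> no flip
Dir S: edge -> no flip
Dir SE: edge -> no flip

Answer: (4,2)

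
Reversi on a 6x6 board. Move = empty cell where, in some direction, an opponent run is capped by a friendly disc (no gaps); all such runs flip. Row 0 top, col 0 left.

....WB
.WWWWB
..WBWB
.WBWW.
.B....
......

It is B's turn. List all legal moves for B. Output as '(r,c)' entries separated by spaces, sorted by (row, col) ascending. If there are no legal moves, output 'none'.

Answer: (0,1) (0,2) (0,3) (1,0) (2,1) (3,0) (3,5) (4,2) (4,3) (4,5)

Derivation:
(0,0): no bracket -> illegal
(0,1): flips 1 -> legal
(0,2): flips 2 -> legal
(0,3): flips 3 -> legal
(1,0): flips 4 -> legal
(2,0): no bracket -> illegal
(2,1): flips 2 -> legal
(3,0): flips 1 -> legal
(3,5): flips 2 -> legal
(4,0): no bracket -> illegal
(4,2): flips 2 -> legal
(4,3): flips 2 -> legal
(4,4): no bracket -> illegal
(4,5): flips 1 -> legal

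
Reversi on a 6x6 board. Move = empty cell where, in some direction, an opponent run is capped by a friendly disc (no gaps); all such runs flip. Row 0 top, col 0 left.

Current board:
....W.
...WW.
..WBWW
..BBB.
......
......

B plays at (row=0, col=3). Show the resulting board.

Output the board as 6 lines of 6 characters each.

Place B at (0,3); scan 8 dirs for brackets.
Dir NW: edge -> no flip
Dir N: edge -> no flip
Dir NE: edge -> no flip
Dir W: first cell '.' (not opp) -> no flip
Dir E: opp run (0,4), next='.' -> no flip
Dir SW: first cell '.' (not opp) -> no flip
Dir S: opp run (1,3) capped by B -> flip
Dir SE: opp run (1,4) (2,5), next=edge -> no flip
All flips: (1,3)

Answer: ...BW.
...BW.
..WBWW
..BBB.
......
......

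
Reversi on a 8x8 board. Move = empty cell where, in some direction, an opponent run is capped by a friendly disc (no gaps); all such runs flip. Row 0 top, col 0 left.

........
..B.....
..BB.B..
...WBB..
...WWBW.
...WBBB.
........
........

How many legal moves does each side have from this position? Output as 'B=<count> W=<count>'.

-- B to move --
(2,4): no bracket -> illegal
(3,2): flips 2 -> legal
(3,6): flips 1 -> legal
(3,7): flips 1 -> legal
(4,2): flips 2 -> legal
(4,7): flips 1 -> legal
(5,2): flips 2 -> legal
(5,7): flips 1 -> legal
(6,2): flips 2 -> legal
(6,3): flips 3 -> legal
(6,4): no bracket -> illegal
B mobility = 9
-- W to move --
(0,1): no bracket -> illegal
(0,2): no bracket -> illegal
(0,3): no bracket -> illegal
(1,1): flips 1 -> legal
(1,3): flips 1 -> legal
(1,4): no bracket -> illegal
(1,5): no bracket -> illegal
(1,6): flips 2 -> legal
(2,1): no bracket -> illegal
(2,4): flips 2 -> legal
(2,6): flips 1 -> legal
(3,1): no bracket -> illegal
(3,2): no bracket -> illegal
(3,6): flips 2 -> legal
(4,7): no bracket -> illegal
(5,7): flips 3 -> legal
(6,3): no bracket -> illegal
(6,4): flips 2 -> legal
(6,5): flips 1 -> legal
(6,6): flips 2 -> legal
(6,7): no bracket -> illegal
W mobility = 10

Answer: B=9 W=10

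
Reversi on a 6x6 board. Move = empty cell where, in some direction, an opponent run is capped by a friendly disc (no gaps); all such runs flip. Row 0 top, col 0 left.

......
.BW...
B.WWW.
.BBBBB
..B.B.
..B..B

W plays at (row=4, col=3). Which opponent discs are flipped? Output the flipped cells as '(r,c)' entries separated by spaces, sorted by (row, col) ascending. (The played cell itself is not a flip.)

Answer: (3,3)

Derivation:
Dir NW: opp run (3,2), next='.' -> no flip
Dir N: opp run (3,3) capped by W -> flip
Dir NE: opp run (3,4), next='.' -> no flip
Dir W: opp run (4,2), next='.' -> no flip
Dir E: opp run (4,4), next='.' -> no flip
Dir SW: opp run (5,2), next=edge -> no flip
Dir S: first cell '.' (not opp) -> no flip
Dir SE: first cell '.' (not opp) -> no flip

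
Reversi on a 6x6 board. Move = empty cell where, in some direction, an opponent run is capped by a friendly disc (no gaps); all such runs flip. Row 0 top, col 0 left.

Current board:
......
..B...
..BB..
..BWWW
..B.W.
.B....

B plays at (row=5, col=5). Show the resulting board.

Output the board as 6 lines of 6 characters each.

Place B at (5,5); scan 8 dirs for brackets.
Dir NW: opp run (4,4) (3,3) capped by B -> flip
Dir N: first cell '.' (not opp) -> no flip
Dir NE: edge -> no flip
Dir W: first cell '.' (not opp) -> no flip
Dir E: edge -> no flip
Dir SW: edge -> no flip
Dir S: edge -> no flip
Dir SE: edge -> no flip
All flips: (3,3) (4,4)

Answer: ......
..B...
..BB..
..BBWW
..B.B.
.B...B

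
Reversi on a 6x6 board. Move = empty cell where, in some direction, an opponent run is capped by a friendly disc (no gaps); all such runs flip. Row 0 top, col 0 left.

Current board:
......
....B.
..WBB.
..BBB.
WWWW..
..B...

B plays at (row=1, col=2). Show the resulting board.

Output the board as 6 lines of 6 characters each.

Place B at (1,2); scan 8 dirs for brackets.
Dir NW: first cell '.' (not opp) -> no flip
Dir N: first cell '.' (not opp) -> no flip
Dir NE: first cell '.' (not opp) -> no flip
Dir W: first cell '.' (not opp) -> no flip
Dir E: first cell '.' (not opp) -> no flip
Dir SW: first cell '.' (not opp) -> no flip
Dir S: opp run (2,2) capped by B -> flip
Dir SE: first cell 'B' (not opp) -> no flip
All flips: (2,2)

Answer: ......
..B.B.
..BBB.
..BBB.
WWWW..
..B...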